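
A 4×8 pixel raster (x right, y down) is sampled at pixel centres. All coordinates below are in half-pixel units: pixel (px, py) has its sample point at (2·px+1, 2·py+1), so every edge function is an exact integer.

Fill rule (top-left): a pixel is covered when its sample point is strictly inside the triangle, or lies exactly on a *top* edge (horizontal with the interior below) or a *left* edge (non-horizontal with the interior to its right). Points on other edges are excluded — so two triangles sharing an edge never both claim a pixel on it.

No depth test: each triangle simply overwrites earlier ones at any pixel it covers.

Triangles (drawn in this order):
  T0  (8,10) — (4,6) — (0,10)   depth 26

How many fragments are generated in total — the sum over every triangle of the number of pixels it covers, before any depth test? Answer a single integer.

T0:
  2·area = 32  (B↔C swapped to make it positive)
  edge (8, 10)→(0, 10): d=(-8,0) right/bottom  bias=-1
  edge (0, 10)→(4, 6): d=(4,-4) top-left  bias=+0
  edge (4, 6)→(8, 10): d=(4,4) right/bottom  bias=-1
    (0,1)@(1, 3): e=[56,-24,0] → ·  [on edge]
    (3,1)@(7, 3): e=[56,0,-24] → ·  [on edge]
    (1,2)@(3, 5): e=[40,-8,0] → ·  [on edge]
    (2,2)@(5, 5): e=[40,0,-8] → ·  [on edge]
    (1,3)@(3, 7): e=[24,0,8] → #  [on edge]
    (2,3)@(5, 7): e=[24,8,0] → ·  [on edge]
    (0,4)@(1, 9): e=[8,0,24] → #  [on edge]
    (2,4)@(5, 9): e=[8,16,8] → #
    (3,4)@(7, 9): e=[8,24,0] → ·  [on edge]
    (0,5)@(1, 11): e=[-8,8,32] → ·
    (1,5)@(3, 11): e=[-8,16,24] → ·
    (2,5)@(5, 11): e=[-8,24,16] → ·
  covered (4 px):
    · · · ·
    · · · ·
    · · · ·
    · # · ·
    # # # ·
    · · · ·
    · · · ·
    · · · ·

Answer: 4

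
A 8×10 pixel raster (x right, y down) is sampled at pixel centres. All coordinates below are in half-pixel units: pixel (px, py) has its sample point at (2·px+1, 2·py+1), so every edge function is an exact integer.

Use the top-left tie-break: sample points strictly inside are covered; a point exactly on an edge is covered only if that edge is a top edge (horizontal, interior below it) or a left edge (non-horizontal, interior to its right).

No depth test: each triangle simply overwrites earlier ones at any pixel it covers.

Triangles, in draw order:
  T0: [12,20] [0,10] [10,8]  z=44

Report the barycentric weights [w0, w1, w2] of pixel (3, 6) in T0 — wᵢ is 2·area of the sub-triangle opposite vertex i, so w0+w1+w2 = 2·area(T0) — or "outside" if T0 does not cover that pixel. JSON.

T0:
  2·area = 124
  edge (12, 20)→(0, 10): d=(-12,-10) top-left  bias=+0
  edge (0, 10)→(10, 8): d=(10,-2) top-left  bias=+0
  edge (10, 8)→(12, 20): d=(2,12) right/bottom  bias=-1
    (7,3)@(15, 7): e=[186,0,-62] → ·  [on edge]
    (2,4)@(5, 9): e=[62,0,62] → #  [on edge]
    (3,4)@(7, 9): e=[82,4,38] → #
    (4,4)@(9, 9): e=[102,8,14] → #
    (5,4)@(11, 9): e=[122,12,-10] → ·
    (1,5)@(3, 11): e=[18,16,90] → #
    (5,5)@(11, 11): e=[98,32,-6] → ·
    (1,6)@(3, 13): e=[-6,36,94] → ·
    (2,6)@(5, 13): e=[14,40,70] → #
    (5,6)@(11, 13): e=[74,52,-2] → ·
    (2,7)@(5, 15): e=[-10,60,74] → ·
    (3,7)@(7, 15): e=[10,64,50] → #
  covered (16 px):
    · · · · · · · ·
    · · · · · · · ·
    · · · · · · · ·
    · · · · · · · ·
    · · # # # · · ·
    · # # # # · · ·
    · · # # # · · ·
    · · · # # # · ·
    · · · · # # · ·
    · · · · · # · ·

Final: [44,46,34]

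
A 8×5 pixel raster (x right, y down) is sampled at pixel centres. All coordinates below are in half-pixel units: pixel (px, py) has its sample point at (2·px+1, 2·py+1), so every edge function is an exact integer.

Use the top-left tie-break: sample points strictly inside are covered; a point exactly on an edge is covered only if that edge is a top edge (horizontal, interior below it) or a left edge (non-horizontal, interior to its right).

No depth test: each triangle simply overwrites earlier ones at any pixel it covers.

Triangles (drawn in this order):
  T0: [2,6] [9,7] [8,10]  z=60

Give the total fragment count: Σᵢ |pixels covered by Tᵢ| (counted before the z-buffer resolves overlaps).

T0:
  2·area = 22
  edge (2, 6)→(9, 7): d=(7,1) right/bottom  bias=-1
  edge (9, 7)→(8, 10): d=(-1,3) right/bottom  bias=-1
  edge (8, 10)→(2, 6): d=(-6,-4) top-left  bias=+0
    (5,0)@(11, 1): e=[-44,0,66] → .  [on edge]
    (2,3)@(5, 7): e=[4,12,6] → X
    (3,3)@(7, 7): e=[2,6,14] → X
    (4,3)@(9, 7): e=[0,0,22] → .  [on edge]
    (2,4)@(5, 9): e=[18,10,-6] → .
    (3,4)@(7, 9): e=[16,4,2] → X
    (4,4)@(9, 9): e=[14,-2,10] → .
  covered (3 px):
    . . . . . . . .
    . . . . . . . .
    . . . . . . . .
    . . X X . . . .
    . . . X . . . .

Answer: 3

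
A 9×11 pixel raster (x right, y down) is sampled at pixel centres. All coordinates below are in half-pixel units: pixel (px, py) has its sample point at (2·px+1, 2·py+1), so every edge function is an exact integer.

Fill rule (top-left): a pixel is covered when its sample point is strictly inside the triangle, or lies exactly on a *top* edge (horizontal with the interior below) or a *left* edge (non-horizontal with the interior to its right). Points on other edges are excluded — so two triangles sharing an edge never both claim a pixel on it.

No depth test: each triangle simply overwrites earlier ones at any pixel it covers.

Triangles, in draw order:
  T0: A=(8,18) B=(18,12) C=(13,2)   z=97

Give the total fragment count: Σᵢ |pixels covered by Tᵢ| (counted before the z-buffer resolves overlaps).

T0:
  2·area = 130  (B↔C swapped to make it positive)
  edge (8, 18)→(13, 2): d=(5,-16) top-left  bias=+0
  edge (13, 2)→(18, 12): d=(5,10) right/bottom  bias=-1
  edge (18, 12)→(8, 18): d=(-10,6) right/bottom  bias=-1
    (6,1)@(13, 3): e=[5,5,120] → X
    (7,1)@(15, 3): e=[37,-15,108] → .
    (6,2)@(13, 5): e=[15,15,100] → X
    (7,2)@(15, 5): e=[47,-5,88] → .
    (6,3)@(13, 7): e=[25,25,80] → X
    (7,3)@(15, 7): e=[57,5,68] → X
    (8,3)@(17, 7): e=[89,-15,56] → .
    (5,4)@(11, 9): e=[3,55,72] → X
    (8,4)@(17, 9): e=[99,-5,36] → .
    (5,5)@(11, 11): e=[13,65,52] → X
    (8,5)@(17, 11): e=[109,5,16] → X
    (5,6)@(11, 13): e=[23,75,32] → X
    (6,7)@(13, 15): e=[65,65,0] → .  [on edge]
    (1,10)@(3, 21): e=[-65,195,0] → .  [on edge]
  covered (17 px):
    . . . . . . . . .
    . . . . . . X . .
    . . . . . . X . .
    . . . . . . X X .
    . . . . . X X X .
    . . . . . X X X X
    . . . . . X X X .
    . . . . X X . . .
    . . . . X . . . .
    . . . . . . . . .
    . . . . . . . . .

Result: 17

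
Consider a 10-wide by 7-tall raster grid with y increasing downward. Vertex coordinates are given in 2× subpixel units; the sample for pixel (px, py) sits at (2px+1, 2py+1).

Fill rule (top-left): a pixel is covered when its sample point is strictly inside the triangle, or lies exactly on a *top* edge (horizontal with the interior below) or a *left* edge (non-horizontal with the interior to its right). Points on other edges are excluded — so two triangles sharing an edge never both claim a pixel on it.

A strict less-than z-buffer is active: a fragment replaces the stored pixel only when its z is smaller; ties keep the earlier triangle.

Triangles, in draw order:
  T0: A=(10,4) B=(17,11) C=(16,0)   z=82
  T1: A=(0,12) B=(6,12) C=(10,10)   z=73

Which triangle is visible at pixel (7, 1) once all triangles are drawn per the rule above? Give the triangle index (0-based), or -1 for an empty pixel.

T0:
  2·area = 70  (B↔C swapped to make it positive)
  edge (10, 4)→(16, 0): d=(6,-4) top-left  bias=+0
  edge (16, 0)→(17, 11): d=(1,11) right/bottom  bias=-1
  edge (17, 11)→(10, 4): d=(-7,-7) top-left  bias=+0
    (3,0)@(7, 1): e=[-30,100,0] → .  [on edge]
    (7,0)@(15, 1): e=[2,12,56] → X
    (8,0)@(17, 1): e=[10,-10,70] → .
    (4,1)@(9, 3): e=[-10,80,0] → .  [on edge]
    (6,1)@(13, 3): e=[6,36,28] → X
    (8,1)@(17, 3): e=[22,-8,56] → .
    (5,2)@(11, 5): e=[10,60,0] → X  [on edge]
    (8,2)@(17, 5): e=[34,-6,42] → .
    (5,3)@(11, 7): e=[22,62,-14] → .
    (6,3)@(13, 7): e=[30,40,0] → X  [on edge]
    (8,3)@(17, 7): e=[46,-4,28] → .
    (6,4)@(13, 9): e=[42,42,-14] → .
    (7,4)@(15, 9): e=[50,20,0] → X  [on edge]
    (8,5)@(17, 11): e=[70,0,0] → .  [on edge]
    (9,6)@(19, 13): e=[90,-20,0] → .  [on edge]
  covered (9 px):
    . . . . . . . X . .
    . . . . . . X X . .
    . . . . . X X X . .
    . . . . . . X X . .
    . . . . . . . X . .
    . . . . . . . . . .
    . . . . . . . . . .
T1:
  2·area = 12  (B↔C swapped to make it positive)
  edge (0, 12)→(10, 10): d=(10,-2) top-left  bias=+0
  edge (10, 10)→(6, 12): d=(-4,2) right/bottom  bias=-1
  edge (6, 12)→(0, 12): d=(-6,0) right/bottom  bias=-1
    (7,4)@(15, 9): e=[0,-6,18] → .  [on edge]
    (2,5)@(5, 11): e=[0,6,6] → X  [on edge]
    (3,5)@(7, 11): e=[4,2,6] → X
    (4,5)@(9, 11): e=[8,-2,6] → .
    (2,6)@(5, 13): e=[20,-2,-6] → .
    (3,6)@(7, 13): e=[24,-6,-6] → .
  covered (2 px):
    . . . . . . . . . .
    . . . . . . . . . .
    . . . . . . . . . .
    . . . . . . . . . .
    . . . . . . . . . .
    . . X X . . . . . .
    . . . . . . . . . .

Z-buffer (winner per pixel, '.' = empty):
  . . . . . . . 0 . .
  . . . . . . 0 0 . .
  . . . . . 0 0 0 . .
  . . . . . . 0 0 . .
  . . . . . . . 0 . .
  . . 1 1 . . . . . .
  . . . . . . . . . .

Answer: 0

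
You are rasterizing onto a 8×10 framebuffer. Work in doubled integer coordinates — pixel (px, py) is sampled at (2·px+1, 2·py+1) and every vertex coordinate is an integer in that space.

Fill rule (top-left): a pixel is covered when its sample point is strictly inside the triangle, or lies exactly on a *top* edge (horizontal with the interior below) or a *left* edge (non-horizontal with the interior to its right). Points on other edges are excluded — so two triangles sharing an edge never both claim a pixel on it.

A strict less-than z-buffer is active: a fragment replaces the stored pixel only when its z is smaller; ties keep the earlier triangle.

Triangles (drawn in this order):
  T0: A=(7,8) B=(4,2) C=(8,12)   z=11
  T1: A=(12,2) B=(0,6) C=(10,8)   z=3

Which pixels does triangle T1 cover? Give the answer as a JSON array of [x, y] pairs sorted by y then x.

T0:
  2·area = 6  (B↔C swapped to make it positive)
  edge (7, 8)→(8, 12): d=(1,4) right/bottom  bias=-1
  edge (8, 12)→(4, 2): d=(-4,-10) top-left  bias=+0
  edge (4, 2)→(7, 8): d=(3,6) right/bottom  bias=-1
    (3,4)@(7, 9): e=[1,2,3] → X
    (4,4)@(9, 9): e=[-7,22,-9] → .
    (3,5)@(7, 11): e=[3,-6,9] → .
  covered (1 px):
    . . . . . . . .
    . . . . . . . .
    . . . . . . . .
    . . . . . . . .
    . . . X . . . .
    . . . . . . . .
    . . . . . . . .
    . . . . . . . .
    . . . . . . . .
    . . . . . . . .
T1:
  2·area = 64  (B↔C swapped to make it positive)
  edge (12, 2)→(10, 8): d=(-2,6) right/bottom  bias=-1
  edge (10, 8)→(0, 6): d=(-10,-2) top-left  bias=+0
  edge (0, 6)→(12, 2): d=(12,-4) top-left  bias=+0
    (7,0)@(15, 1): e=[-16,80,0] → .  [on edge]
    (4,1)@(9, 3): e=[16,48,0] → X  [on edge]
    (5,1)@(11, 3): e=[4,52,8] → X
    (6,1)@(13, 3): e=[-8,56,16] → .
    (1,2)@(3, 5): e=[48,16,0] → X  [on edge]
    (2,2)@(5, 5): e=[36,20,8] → X
    (3,2)@(7, 5): e=[24,24,16] → X
    (5,2)@(11, 5): e=[0,32,32] → .  [on edge]
    (1,3)@(3, 7): e=[44,-4,24] → .
    (2,3)@(5, 7): e=[32,0,32] → X  [on edge]
    (5,3)@(11, 7): e=[-4,12,56] → .
    (2,4)@(5, 9): e=[28,-20,56] → .
    (7,4)@(15, 9): e=[-32,0,96] → .  [on edge]
    (4,5)@(9, 11): e=[0,-32,96] → .  [on edge]
    (3,8)@(7, 17): e=[0,-96,160] → .  [on edge]
  covered (9 px):
    . . . . . . . .
    . . . . X X . .
    . X X X X . . .
    . . X X X . . .
    . . . . . . . .
    . . . . . . . .
    . . . . . . . .
    . . . . . . . .
    . . . . . . . .
    . . . . . . . .

Final: [[4,1],[5,1],[1,2],[2,2],[3,2],[4,2],[2,3],[3,3],[4,3]]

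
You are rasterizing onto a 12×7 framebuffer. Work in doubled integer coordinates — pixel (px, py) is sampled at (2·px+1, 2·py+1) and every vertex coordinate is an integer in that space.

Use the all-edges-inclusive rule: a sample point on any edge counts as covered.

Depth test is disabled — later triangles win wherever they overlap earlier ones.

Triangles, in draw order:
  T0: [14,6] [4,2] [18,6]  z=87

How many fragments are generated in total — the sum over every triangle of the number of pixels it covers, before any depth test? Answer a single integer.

T0:
  2·area = 16
  edge (14, 6)→(4, 2): d=(-10,-4) inclusive
  edge (4, 2)→(18, 6): d=(14,4) inclusive
  edge (18, 6)→(14, 6): d=(-4,0) inclusive
    (3,1)@(7, 3): e=[2,2,12] → █
    (4,1)@(9, 3): e=[10,-6,12] → ·
    (3,2)@(7, 5): e=[-18,30,4] → ·
    (6,2)@(13, 5): e=[6,6,4] → █
    (7,2)@(15, 5): e=[14,-2,4] → ·
    (6,3)@(13, 7): e=[-14,34,-4] → ·
  covered (2 px):
    · · · · · · · · · · · ·
    · · · █ · · · · · · · ·
    · · · · · · █ · · · · ·
    · · · · · · · · · · · ·
    · · · · · · · · · · · ·
    · · · · · · · · · · · ·
    · · · · · · · · · · · ·

Result: 2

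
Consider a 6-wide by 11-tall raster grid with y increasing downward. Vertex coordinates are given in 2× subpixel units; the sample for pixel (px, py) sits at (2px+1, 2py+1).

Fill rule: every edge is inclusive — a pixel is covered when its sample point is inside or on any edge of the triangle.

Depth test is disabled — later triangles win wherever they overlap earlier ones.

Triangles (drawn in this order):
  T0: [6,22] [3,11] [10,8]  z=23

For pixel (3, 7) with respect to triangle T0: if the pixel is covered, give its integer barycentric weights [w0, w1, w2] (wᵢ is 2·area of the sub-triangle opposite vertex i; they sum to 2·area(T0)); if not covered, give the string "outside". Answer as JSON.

T0:
  2·area = 86
  edge (6, 22)→(3, 11): d=(-3,-11) inclusive
  edge (3, 11)→(10, 8): d=(7,-3) inclusive
  edge (10, 8)→(6, 22): d=(-4,14) inclusive
    (4,4)@(9, 9): e=[72,4,10] → #
    (5,4)@(11, 9): e=[94,10,-18] → ·
    (1,5)@(3, 11): e=[0,0,86] → #  [on edge]
    (2,5)@(5, 11): e=[22,6,58] → #
    (3,5)@(7, 11): e=[44,12,30] → #
    (5,5)@(11, 11): e=[88,24,-26] → ·
    (1,6)@(3, 13): e=[-6,14,78] → ·
    (2,6)@(5, 13): e=[16,20,50] → #
    (4,6)@(9, 13): e=[60,32,-6] → ·
    (2,7)@(5, 15): e=[10,34,42] → #
    (4,7)@(9, 15): e=[54,46,-14] → ·
    (2,8)@(5, 17): e=[4,48,34] → #
  covered (11 px):
    · · · · · ·
    · · · · · ·
    · · · · · ·
    · · · · · ·
    · · · · # ·
    · # # # # ·
    · · # # · ·
    · · # # · ·
    · · # # · ·
    · · · · · ·
    · · · · · ·

Result: [40,14,32]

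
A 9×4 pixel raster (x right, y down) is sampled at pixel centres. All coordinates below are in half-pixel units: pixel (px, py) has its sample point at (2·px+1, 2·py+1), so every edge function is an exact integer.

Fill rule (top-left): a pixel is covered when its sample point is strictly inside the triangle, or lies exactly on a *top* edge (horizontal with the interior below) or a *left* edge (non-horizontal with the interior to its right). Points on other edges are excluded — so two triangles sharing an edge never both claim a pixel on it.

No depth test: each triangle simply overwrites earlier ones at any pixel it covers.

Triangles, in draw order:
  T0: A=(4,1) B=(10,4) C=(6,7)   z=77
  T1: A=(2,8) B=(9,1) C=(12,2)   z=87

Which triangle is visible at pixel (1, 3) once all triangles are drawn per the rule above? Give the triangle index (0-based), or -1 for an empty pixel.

T0:
  2·area = 30
  edge (4, 1)→(10, 4): d=(6,3) right/bottom  bias=-1
  edge (10, 4)→(6, 7): d=(-4,3) right/bottom  bias=-1
  edge (6, 7)→(4, 1): d=(-2,-6) top-left  bias=+0
    (2,1)@(5, 3): e=[9,19,2] → X
    (3,1)@(7, 3): e=[3,13,14] → X
    (4,1)@(9, 3): e=[-3,7,26] → .
    (2,2)@(5, 5): e=[21,11,-2] → .
    (3,2)@(7, 5): e=[15,5,10] → X
    (4,2)@(9, 5): e=[9,-1,22] → .
    (3,3)@(7, 7): e=[27,-3,6] → .
  covered (3 px):
    . . . . . . . . .
    . . X X . . . . .
    . . . X . . . . .
    . . . . . . . . .
T1:
  2·area = 28
  edge (2, 8)→(9, 1): d=(7,-7) top-left  bias=+0
  edge (9, 1)→(12, 2): d=(3,1) right/bottom  bias=-1
  edge (12, 2)→(2, 8): d=(-10,6) right/bottom  bias=-1
    (4,0)@(9, 1): e=[0,0,28] → .  [on edge]
    (3,1)@(7, 3): e=[0,8,20] → X  [on edge]
    (4,1)@(9, 3): e=[14,6,8] → X
    (5,1)@(11, 3): e=[28,4,-4] → .
    (7,1)@(15, 3): e=[56,0,-28] → .  [on edge]
    (2,2)@(5, 5): e=[0,16,12] → X  [on edge]
    (3,2)@(7, 5): e=[14,14,0] → .  [on edge]
    (4,2)@(9, 5): e=[28,12,-12] → .
    (1,3)@(3, 7): e=[0,24,4] → X  [on edge]
    (2,3)@(5, 7): e=[14,22,-8] → .
  covered (4 px):
    . . . . . . . . .
    . . . X X . . . .
    . . X . . . . . .
    . X . . . . . . .

Z-buffer (winner per pixel, '.' = empty):
  . . . . . . . . .
  . . 0 1 1 . . . .
  . . 1 0 . . . . .
  . 1 . . . . . . .

Final: 1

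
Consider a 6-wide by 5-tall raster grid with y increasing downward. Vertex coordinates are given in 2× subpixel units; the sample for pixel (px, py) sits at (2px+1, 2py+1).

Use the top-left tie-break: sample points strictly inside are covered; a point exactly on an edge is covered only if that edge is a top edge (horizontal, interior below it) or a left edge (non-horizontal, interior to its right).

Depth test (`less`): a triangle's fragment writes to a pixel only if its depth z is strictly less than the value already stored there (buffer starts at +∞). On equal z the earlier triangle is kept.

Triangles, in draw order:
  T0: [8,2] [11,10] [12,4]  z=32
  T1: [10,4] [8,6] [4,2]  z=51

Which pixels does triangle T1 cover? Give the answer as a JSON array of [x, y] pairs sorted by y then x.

T0:
  2·area = 26  (B↔C swapped to make it positive)
  edge (8, 2)→(12, 4): d=(4,2) right/bottom  bias=-1
  edge (12, 4)→(11, 10): d=(-1,6) right/bottom  bias=-1
  edge (11, 10)→(8, 2): d=(-3,-8) top-left  bias=+0
    (4,1)@(9, 3): e=[2,19,5] → #
    (5,1)@(11, 3): e=[-2,7,21] → ·
    (4,2)@(9, 5): e=[10,17,-1] → ·
    (5,2)@(11, 5): e=[6,5,15] → #
    (5,3)@(11, 7): e=[14,3,9] → #
    (5,4)@(11, 9): e=[22,1,3] → #
  covered (4 px):
    · · · · · ·
    · · · · # ·
    · · · · · #
    · · · · · #
    · · · · · #
T1:
  2·area = 16
  edge (10, 4)→(8, 6): d=(-2,2) right/bottom  bias=-1
  edge (8, 6)→(4, 2): d=(-4,-4) top-left  bias=+0
  edge (4, 2)→(10, 4): d=(6,2) right/bottom  bias=-1
    (0,0)@(1, 1): e=[24,-8,0] → ·  [on edge]
    (1,0)@(3, 1): e=[20,0,-4] → ·  [on edge]
    (2,1)@(5, 3): e=[12,0,4] → #  [on edge]
    (3,1)@(7, 3): e=[8,8,0] → ·  [on edge]
    (5,1)@(11, 3): e=[0,24,-8] → ·  [on edge]
    (2,2)@(5, 5): e=[8,-8,16] → ·
    (3,2)@(7, 5): e=[4,0,12] → #  [on edge]
    (4,2)@(9, 5): e=[0,8,8] → ·  [on edge]
    (3,3)@(7, 7): e=[0,-8,24] → ·  [on edge]
    (4,3)@(9, 7): e=[-4,0,20] → ·  [on edge]
    (2,4)@(5, 9): e=[0,-24,40] → ·  [on edge]
    (5,4)@(11, 9): e=[-12,0,28] → ·  [on edge]
  covered (2 px):
    · · · · · ·
    · · # · · ·
    · · · # · ·
    · · · · · ·
    · · · · · ·

Answer: [[2,1],[3,2]]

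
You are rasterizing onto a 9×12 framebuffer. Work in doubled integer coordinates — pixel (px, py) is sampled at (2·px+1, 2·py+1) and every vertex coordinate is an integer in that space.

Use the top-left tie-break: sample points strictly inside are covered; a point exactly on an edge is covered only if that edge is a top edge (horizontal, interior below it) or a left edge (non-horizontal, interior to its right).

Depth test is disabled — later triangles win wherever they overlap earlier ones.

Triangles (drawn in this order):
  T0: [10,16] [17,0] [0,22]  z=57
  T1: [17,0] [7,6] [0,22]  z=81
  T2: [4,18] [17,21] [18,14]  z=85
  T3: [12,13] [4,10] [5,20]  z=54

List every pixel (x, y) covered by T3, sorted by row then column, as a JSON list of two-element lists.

T0:
  2·area = 118  (B↔C swapped to make it positive)
  edge (10, 16)→(0, 22): d=(-10,6) right/bottom  bias=-1
  edge (0, 22)→(17, 0): d=(17,-22) top-left  bias=+0
  edge (17, 0)→(10, 16): d=(-7,16) right/bottom  bias=-1
    (7,1)@(15, 3): e=[100,7,11] → █
    (8,1)@(17, 3): e=[88,51,-21] → ·
    (7,2)@(15, 5): e=[80,41,-3] → ·
    (6,3)@(13, 7): e=[72,31,15] → █
    (7,3)@(15, 7): e=[60,75,-17] → ·
    (5,4)@(11, 9): e=[64,21,33] → █
    (7,4)@(15, 9): e=[40,109,-31] → ·
    (4,5)@(9, 11): e=[56,11,51] → █
    (6,5)@(13, 11): e=[32,99,-13] → ·
    (3,6)@(7, 13): e=[48,1,69] → █
    (6,6)@(13, 13): e=[12,133,-27] → ·
    (7,6)@(15, 13): e=[0,177,-59] → ·  [on edge]
    (2,9)@(5, 19): e=[0,59,59] → ·  [on edge]
  covered (15 px):
    · · · · · · · · ·
    · · · · · · · █ ·
    · · · · · · · · ·
    · · · · · · █ · ·
    · · · · · █ █ · ·
    · · · · █ █ · · ·
    · · · █ █ █ · · ·
    · · · █ █ · · · ·
    · · █ █ · · · · ·
    · █ · · · · · · ·
    █ · · · · · · · ·
    · · · · · · · · ·
T1:
  2·area = 118  (B↔C swapped to make it positive)
  edge (17, 0)→(0, 22): d=(-17,22) right/bottom  bias=-1
  edge (0, 22)→(7, 6): d=(7,-16) top-left  bias=+0
  edge (7, 6)→(17, 0): d=(10,-6) top-left  bias=+0
    (6,1)@(13, 3): e=[37,75,6] → █
    (7,1)@(15, 3): e=[-7,107,18] → ·
    (4,2)@(9, 5): e=[91,25,2] → █
    (5,2)@(11, 5): e=[47,57,14] → █
    (7,2)@(15, 5): e=[-41,121,38] → ·
    (3,3)@(7, 7): e=[101,7,10] → █
    (6,3)@(13, 7): e=[-31,103,46] → ·
    (3,4)@(7, 9): e=[67,21,30] → █
    (5,4)@(11, 9): e=[-21,85,54] → ·
    (2,5)@(5, 11): e=[77,3,38] → █
    (4,5)@(9, 11): e=[-11,67,62] → ·
    (2,6)@(5, 13): e=[43,17,58] → █
  covered (14 px):
    · · · · · · · · ·
    · · · · · · █ · ·
    · · · · █ █ █ · ·
    · · · █ █ █ · · ·
    · · · █ █ · · · ·
    · · █ █ · · · · ·
    · · █ · · · · · ·
    · · █ · · · · · ·
    · █ · · · · · · ·
    · · · · · · · · ·
    · · · · · · · · ·
    · · · · · · · · ·
T2:
  2·area = 94  (B↔C swapped to make it positive)
  edge (4, 18)→(18, 14): d=(14,-4) top-left  bias=+0
  edge (18, 14)→(17, 21): d=(-1,7) right/bottom  bias=-1
  edge (17, 21)→(4, 18): d=(-13,-3) top-left  bias=+0
    (7,7)@(15, 15): e=[2,20,72] → █
    (8,7)@(17, 15): e=[10,6,78] → █
    (4,8)@(9, 17): e=[6,60,28] → █
    (5,8)@(11, 17): e=[14,46,34] → █
    (6,8)@(13, 17): e=[22,32,40] → █
    (4,9)@(9, 19): e=[34,58,2] → █
    (4,10)@(9, 21): e=[62,56,-24] → ·
    (5,10)@(11, 21): e=[70,42,-18] → ·
    (6,10)@(13, 21): e=[78,28,-12] → ·
    (7,10)@(15, 21): e=[86,14,-6] → ·
    (8,10)@(17, 21): e=[94,0,0] → ·  [on edge]
  covered (12 px):
    · · · · · · · · ·
    · · · · · · · · ·
    · · · · · · · · ·
    · · · · · · · · ·
    · · · · · · · · ·
    · · · · · · · · ·
    · · · · · · · · ·
    · · · · · · · █ █
    · · · · █ █ █ █ █
    · · · · █ █ █ █ █
    · · · · · · · · ·
    · · · · · · · · ·
T3:
  2·area = 77  (B↔C swapped to make it positive)
  edge (12, 13)→(5, 20): d=(-7,7) right/bottom  bias=-1
  edge (5, 20)→(4, 10): d=(-1,-10) top-left  bias=+0
  edge (4, 10)→(12, 13): d=(8,3) right/bottom  bias=-1
    (2,5)@(5, 11): e=[63,9,5] → █
    (3,5)@(7, 11): e=[49,29,-1] → ·
    (2,6)@(5, 13): e=[49,7,21] → █
    (3,6)@(7, 13): e=[35,27,15] → █
    (4,6)@(9, 13): e=[21,47,9] → █
    (5,6)@(11, 13): e=[7,67,3] → █
    (6,6)@(13, 13): e=[-7,87,-3] → ·
    (2,7)@(5, 15): e=[35,5,37] → █
    (5,7)@(11, 15): e=[-7,65,19] → ·
    (2,8)@(5, 17): e=[21,3,53] → █
    (4,8)@(9, 17): e=[-7,43,41] → ·
    (2,9)@(5, 19): e=[7,1,69] → █
  covered (11 px):
    · · · · · · · · ·
    · · · · · · · · ·
    · · · · · · · · ·
    · · · · · · · · ·
    · · · · · · · · ·
    · · █ · · · · · ·
    · · █ █ █ █ · · ·
    · · █ █ █ · · · ·
    · · █ █ · · · · ·
    · · █ · · · · · ·
    · · · · · · · · ·
    · · · · · · · · ·

Answer: [[2,5],[2,6],[3,6],[4,6],[5,6],[2,7],[3,7],[4,7],[2,8],[3,8],[2,9]]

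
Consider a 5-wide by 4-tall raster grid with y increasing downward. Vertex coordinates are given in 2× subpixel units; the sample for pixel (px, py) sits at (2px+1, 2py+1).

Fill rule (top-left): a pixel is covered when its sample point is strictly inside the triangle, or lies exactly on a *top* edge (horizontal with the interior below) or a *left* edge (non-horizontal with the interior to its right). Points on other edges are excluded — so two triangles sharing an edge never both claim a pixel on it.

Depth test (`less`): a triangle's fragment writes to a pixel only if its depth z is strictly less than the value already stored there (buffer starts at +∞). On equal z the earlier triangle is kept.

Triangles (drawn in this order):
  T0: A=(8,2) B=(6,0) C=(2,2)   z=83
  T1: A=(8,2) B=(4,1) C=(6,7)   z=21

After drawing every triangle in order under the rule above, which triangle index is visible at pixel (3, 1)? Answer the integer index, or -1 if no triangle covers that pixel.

T0:
  2·area = 12  (B↔C swapped to make it positive)
  edge (8, 2)→(2, 2): d=(-6,0) right/bottom  bias=-1
  edge (2, 2)→(6, 0): d=(4,-2) top-left  bias=+0
  edge (6, 0)→(8, 2): d=(2,2) right/bottom  bias=-1
    (2,0)@(5, 1): e=[6,2,4] → █
    (3,0)@(7, 1): e=[6,6,0] → ·  [on edge]
    (2,1)@(5, 3): e=[-6,10,8] → ·
    (4,1)@(9, 3): e=[-6,18,0] → ·  [on edge]
  covered (1 px):
    · · █ · ·
    · · · · ·
    · · · · ·
    · · · · ·
T1:
  2·area = 22  (B↔C swapped to make it positive)
  edge (8, 2)→(6, 7): d=(-2,5) right/bottom  bias=-1
  edge (6, 7)→(4, 1): d=(-2,-6) top-left  bias=+0
  edge (4, 1)→(8, 2): d=(4,1) right/bottom  bias=-1
    (2,1)@(5, 3): e=[13,2,7] → █
    (3,1)@(7, 3): e=[3,14,5] → █
    (4,1)@(9, 3): e=[-7,26,3] → ·
    (2,2)@(5, 5): e=[9,-2,15] → ·
    (3,2)@(7, 5): e=[-1,10,13] → ·
  covered (2 px):
    · · · · ·
    · · █ █ ·
    · · · · ·
    · · · · ·

Z-buffer (winner per pixel, '.' = empty):
  . . 0 . .
  . . 1 1 .
  . . . . .
  . . . . .

Result: 1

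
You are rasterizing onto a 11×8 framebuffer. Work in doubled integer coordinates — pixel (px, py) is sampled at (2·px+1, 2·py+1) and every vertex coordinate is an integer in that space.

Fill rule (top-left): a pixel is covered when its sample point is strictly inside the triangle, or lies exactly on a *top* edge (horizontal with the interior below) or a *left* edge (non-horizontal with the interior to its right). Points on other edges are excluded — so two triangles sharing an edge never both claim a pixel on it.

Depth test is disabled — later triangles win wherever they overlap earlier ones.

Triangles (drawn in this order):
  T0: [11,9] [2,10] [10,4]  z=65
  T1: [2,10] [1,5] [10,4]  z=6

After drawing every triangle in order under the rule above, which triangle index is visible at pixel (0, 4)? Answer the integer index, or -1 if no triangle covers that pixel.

T0:
  2·area = 46
  edge (11, 9)→(2, 10): d=(-9,1) right/bottom  bias=-1
  edge (2, 10)→(10, 4): d=(8,-6) top-left  bias=+0
  edge (10, 4)→(11, 9): d=(1,5) right/bottom  bias=-1
    (4,2)@(9, 5): e=[38,2,6] → X
    (5,2)@(11, 5): e=[36,14,-4] → .
    (3,3)@(7, 7): e=[22,6,18] → X
    (5,3)@(11, 7): e=[18,30,-2] → .
    (2,4)@(5, 9): e=[6,10,30] → X
    (5,4)@(11, 9): e=[0,46,0] → .  [on edge]
    (2,5)@(5, 11): e=[-12,26,32] → .
    (3,5)@(7, 11): e=[-14,38,22] → .
    (4,5)@(9, 11): e=[-16,50,12] → .
  covered (6 px):
    . . . . . . . . . . .
    . . . . . . . . . . .
    . . . . X . . . . . .
    . . . X X . . . . . .
    . . X X X . . . . . .
    . . . . . . . . . . .
    . . . . . . . . . . .
    . . . . . . . . . . .
T1:
  2·area = 46
  edge (2, 10)→(1, 5): d=(-1,-5) top-left  bias=+0
  edge (1, 5)→(10, 4): d=(9,-1) top-left  bias=+0
  edge (10, 4)→(2, 10): d=(-8,6) right/bottom  bias=-1
    (9,1)@(19, 3): e=[92,0,-46] → .  [on edge]
    (0,2)@(1, 5): e=[0,0,46] → X  [on edge]
    (1,2)@(3, 5): e=[10,2,34] → X
    (2,2)@(5, 5): e=[20,4,22] → X
    (3,2)@(7, 5): e=[30,6,10] → X
    (4,2)@(9, 5): e=[40,8,-2] → .
    (0,3)@(1, 7): e=[-2,18,30] → .
    (1,3)@(3, 7): e=[8,20,18] → X
    (3,3)@(7, 7): e=[28,24,-6] → .
    (1,4)@(3, 9): e=[6,38,2] → X
    (2,4)@(5, 9): e=[16,40,-10] → .
    (1,5)@(3, 11): e=[4,56,-14] → .
    (1,7)@(3, 15): e=[0,92,-46] → .  [on edge]
  covered (7 px):
    . . . . . . . . . . .
    . . . . . . . . . . .
    X X X X . . . . . . .
    . X X . . . . . . . .
    . X . . . . . . . . .
    . . . . . . . . . . .
    . . . . . . . . . . .
    . . . . . . . . . . .

Z-buffer (winner per pixel, '.' = empty):
  . . . . . . . . . . .
  . . . . . . . . . . .
  1 1 1 1 0 . . . . . .
  . 1 1 0 0 . . . . . .
  . 1 0 0 0 . . . . . .
  . . . . . . . . . . .
  . . . . . . . . . . .
  . . . . . . . . . . .

Result: -1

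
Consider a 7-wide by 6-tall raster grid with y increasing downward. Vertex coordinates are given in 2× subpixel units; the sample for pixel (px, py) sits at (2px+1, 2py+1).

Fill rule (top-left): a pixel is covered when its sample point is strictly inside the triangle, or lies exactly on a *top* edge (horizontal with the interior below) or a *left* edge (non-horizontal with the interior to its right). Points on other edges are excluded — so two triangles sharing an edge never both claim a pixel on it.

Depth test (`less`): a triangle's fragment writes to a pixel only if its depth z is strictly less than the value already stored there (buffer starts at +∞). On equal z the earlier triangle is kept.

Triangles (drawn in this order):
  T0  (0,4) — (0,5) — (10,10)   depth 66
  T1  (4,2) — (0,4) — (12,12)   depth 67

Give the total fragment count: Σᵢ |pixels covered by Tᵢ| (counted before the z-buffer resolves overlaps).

T0:
  2·area = 10  (B↔C swapped to make it positive)
  edge (0, 4)→(10, 10): d=(10,6) right/bottom  bias=-1
  edge (10, 10)→(0, 5): d=(-10,-5) top-left  bias=+0
  edge (0, 5)→(0, 4): d=(0,-1) top-left  bias=+0
    (0,2)@(1, 5): e=[4,5,1] → █
    (1,2)@(3, 5): e=[-8,15,3] → ·
    (0,3)@(1, 7): e=[24,-15,1] → ·
    (2,3)@(5, 7): e=[0,5,5] → ·  [on edge]
  covered (1 px):
    · · · · · · ·
    · · · · · · ·
    █ · · · · · ·
    · · · · · · ·
    · · · · · · ·
    · · · · · · ·
T1:
  2·area = 56  (B↔C swapped to make it positive)
  edge (4, 2)→(12, 12): d=(8,10) right/bottom  bias=-1
  edge (12, 12)→(0, 4): d=(-12,-8) top-left  bias=+0
  edge (0, 4)→(4, 2): d=(4,-2) top-left  bias=+0
    (1,1)@(3, 3): e=[18,36,2] → █
    (2,1)@(5, 3): e=[-2,52,6] → ·
    (1,2)@(3, 5): e=[34,12,10] → █
    (2,2)@(5, 5): e=[14,28,14] → █
    (3,2)@(7, 5): e=[-6,44,18] → ·
    (1,3)@(3, 7): e=[50,-12,18] → ·
    (2,3)@(5, 7): e=[30,4,22] → █
    (3,3)@(7, 7): e=[10,20,26] → █
    (4,3)@(9, 7): e=[-10,36,30] → ·
    (2,4)@(5, 9): e=[46,-20,30] → ·
    (3,4)@(7, 9): e=[26,-4,34] → ·
    (4,4)@(9, 9): e=[6,12,38] → █
  covered (7 px):
    · · · · · · ·
    · █ · · · · ·
    · █ █ · · · ·
    · · █ █ · · ·
    · · · · █ · ·
    · · · · · █ ·

Final: 8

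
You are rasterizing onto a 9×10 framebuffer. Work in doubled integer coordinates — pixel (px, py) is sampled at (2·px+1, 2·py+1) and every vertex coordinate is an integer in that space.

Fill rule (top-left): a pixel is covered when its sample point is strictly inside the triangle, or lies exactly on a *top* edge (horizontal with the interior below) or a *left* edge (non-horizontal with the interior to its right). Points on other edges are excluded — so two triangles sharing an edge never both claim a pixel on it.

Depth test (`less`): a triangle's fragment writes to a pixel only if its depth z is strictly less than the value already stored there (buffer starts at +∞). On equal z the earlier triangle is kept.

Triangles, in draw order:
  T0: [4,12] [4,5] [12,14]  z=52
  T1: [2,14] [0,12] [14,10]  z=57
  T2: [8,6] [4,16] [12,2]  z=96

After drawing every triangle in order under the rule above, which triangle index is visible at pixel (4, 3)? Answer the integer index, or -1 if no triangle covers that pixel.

T0:
  2·area = 56
  edge (4, 12)→(4, 5): d=(0,-7) top-left  bias=+0
  edge (4, 5)→(12, 14): d=(8,9) right/bottom  bias=-1
  edge (12, 14)→(4, 12): d=(-8,-2) top-left  bias=+0
    (2,3)@(5, 7): e=[7,7,42] → #
    (3,3)@(7, 7): e=[21,-11,46] → ·
    (2,4)@(5, 9): e=[7,23,26] → #
    (3,4)@(7, 9): e=[21,5,30] → #
    (4,4)@(9, 9): e=[35,-13,34] → ·
    (2,5)@(5, 11): e=[7,39,10] → #
    (4,5)@(9, 11): e=[35,3,18] → #
    (5,5)@(11, 11): e=[49,-15,22] → ·
    (2,6)@(5, 13): e=[7,55,-6] → ·
    (3,6)@(7, 13): e=[21,37,-2] → ·
    (4,6)@(9, 13): e=[35,19,2] → #
    (5,6)@(11, 13): e=[49,1,6] → #
  covered (8 px):
    · · · · · · · · ·
    · · · · · · · · ·
    · · · · · · · · ·
    · · # · · · · · ·
    · · # # · · · · ·
    · · # # # · · · ·
    · · · · # # · · ·
    · · · · · · · · ·
    · · · · · · · · ·
    · · · · · · · · ·
T1:
  2·area = 32
  edge (2, 14)→(0, 12): d=(-2,-2) top-left  bias=+0
  edge (0, 12)→(14, 10): d=(14,-2) top-left  bias=+0
  edge (14, 10)→(2, 14): d=(-12,4) right/bottom  bias=-1
    (8,4)@(17, 9): e=[40,-8,0] → ·  [on edge]
    (3,5)@(7, 11): e=[16,0,16] → #  [on edge]
    (4,5)@(9, 11): e=[20,4,8] → #
    (5,5)@(11, 11): e=[24,8,0] → ·  [on edge]
    (0,6)@(1, 13): e=[0,16,16] → #  [on edge]
    (1,6)@(3, 13): e=[4,20,8] → #
    (2,6)@(5, 13): e=[8,24,0] → ·  [on edge]
    (3,6)@(7, 13): e=[12,28,-8] → ·
    (4,6)@(9, 13): e=[16,32,-16] → ·
    (0,7)@(1, 15): e=[-4,44,-8] → ·
    (1,7)@(3, 15): e=[0,48,-16] → ·  [on edge]
    (2,8)@(5, 17): e=[0,80,-48] → ·  [on edge]
    (3,9)@(7, 19): e=[0,112,-80] → ·  [on edge]
  covered (4 px):
    · · · · · · · · ·
    · · · · · · · · ·
    · · · · · · · · ·
    · · · · · · · · ·
    · · · · · · · · ·
    · · · # # · · · ·
    # # · · · · · · ·
    · · · · · · · · ·
    · · · · · · · · ·
    · · · · · · · · ·
T2:
  2·area = 24  (B↔C swapped to make it positive)
  edge (8, 6)→(12, 2): d=(4,-4) top-left  bias=+0
  edge (12, 2)→(4, 16): d=(-8,14) right/bottom  bias=-1
  edge (4, 16)→(8, 6): d=(4,-10) top-left  bias=+0
    (6,0)@(13, 1): e=[0,-6,30] → ·  [on edge]
    (5,1)@(11, 3): e=[0,6,18] → #  [on edge]
    (6,1)@(13, 3): e=[8,-22,38] → ·
    (4,2)@(9, 5): e=[0,18,6] → #  [on edge]
    (5,2)@(11, 5): e=[8,-10,26] → ·
    (3,3)@(7, 7): e=[0,30,-6] → ·  [on edge]
    (4,3)@(9, 7): e=[8,2,14] → #
    (5,3)@(11, 7): e=[16,-26,34] → ·
    (2,4)@(5, 9): e=[0,42,-18] → ·  [on edge]
    (3,4)@(7, 9): e=[8,14,2] → #
    (4,4)@(9, 9): e=[16,-14,22] → ·
    (1,5)@(3, 11): e=[0,54,-30] → ·  [on edge]
    (0,6)@(1, 13): e=[0,66,-42] → ·  [on edge]
  covered (4 px):
    · · · · · · · · ·
    · · · · · # · · ·
    · · · · # · · · ·
    · · · · # · · · ·
    · · · # · · · · ·
    · · · · · · · · ·
    · · · · · · · · ·
    · · · · · · · · ·
    · · · · · · · · ·
    · · · · · · · · ·

Z-buffer (winner per pixel, '.' = empty):
  . . . . . . . . .
  . . . . . 2 . . .
  . . . . 2 . . . .
  . . 0 . 2 . . . .
  . . 0 0 . . . . .
  . . 0 0 0 . . . .
  1 1 . . 0 0 . . .
  . . . . . . . . .
  . . . . . . . . .
  . . . . . . . . .

Final: 2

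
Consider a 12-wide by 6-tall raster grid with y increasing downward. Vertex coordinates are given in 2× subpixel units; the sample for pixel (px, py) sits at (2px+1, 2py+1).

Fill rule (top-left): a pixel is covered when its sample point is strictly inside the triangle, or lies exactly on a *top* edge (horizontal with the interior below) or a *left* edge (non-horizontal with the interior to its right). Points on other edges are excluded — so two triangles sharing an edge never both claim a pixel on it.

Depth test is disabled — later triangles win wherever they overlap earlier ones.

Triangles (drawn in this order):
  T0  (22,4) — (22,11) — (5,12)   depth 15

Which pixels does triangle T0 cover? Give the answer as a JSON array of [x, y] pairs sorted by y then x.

T0:
  2·area = 119
  edge (22, 4)→(22, 11): d=(0,7) right/bottom  bias=-1
  edge (22, 11)→(5, 12): d=(-17,1) right/bottom  bias=-1
  edge (5, 12)→(22, 4): d=(17,-8) top-left  bias=+0
    (10,2)@(21, 5): e=[7,103,9] → X
    (11,2)@(23, 5): e=[-7,101,25] → .
    (8,3)@(17, 7): e=[35,73,11] → X
    (9,3)@(19, 7): e=[21,71,27] → X
    (11,3)@(23, 7): e=[-7,67,59] → .
    (6,4)@(13, 9): e=[63,43,13] → X
    (7,4)@(15, 9): e=[49,41,29] → X
    (11,4)@(23, 9): e=[-7,33,93] → .
    (4,5)@(9, 11): e=[91,13,15] → X
    (5,5)@(11, 11): e=[77,11,31] → X
    (11,5)@(23, 11): e=[-7,-1,127] → .
  covered (16 px):
    . . . . . . . . . . . .
    . . . . . . . . . . . .
    . . . . . . . . . . X .
    . . . . . . . . X X X .
    . . . . . . X X X X X .
    . . . . X X X X X X X .

Final: [[10,2],[8,3],[9,3],[10,3],[6,4],[7,4],[8,4],[9,4],[10,4],[4,5],[5,5],[6,5],[7,5],[8,5],[9,5],[10,5]]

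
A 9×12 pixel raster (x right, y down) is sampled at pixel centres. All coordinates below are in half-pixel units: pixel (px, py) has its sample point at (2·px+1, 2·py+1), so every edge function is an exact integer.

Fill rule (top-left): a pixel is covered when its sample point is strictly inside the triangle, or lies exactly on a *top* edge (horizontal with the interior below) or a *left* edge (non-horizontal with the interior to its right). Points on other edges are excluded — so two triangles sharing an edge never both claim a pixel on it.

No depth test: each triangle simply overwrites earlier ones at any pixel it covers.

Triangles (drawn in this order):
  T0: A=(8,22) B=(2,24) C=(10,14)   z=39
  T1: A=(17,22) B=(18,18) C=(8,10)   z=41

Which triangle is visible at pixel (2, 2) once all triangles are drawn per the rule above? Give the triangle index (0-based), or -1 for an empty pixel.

T0:
  2·area = 44
  edge (8, 22)→(2, 24): d=(-6,2) right/bottom  bias=-1
  edge (2, 24)→(10, 14): d=(8,-10) top-left  bias=+0
  edge (10, 14)→(8, 22): d=(-2,8) right/bottom  bias=-1
    (4,8)@(9, 17): e=[28,14,2] → █
    (5,8)@(11, 17): e=[24,34,-14] → ·
    (3,9)@(7, 19): e=[20,10,14] → █
    (4,9)@(9, 19): e=[16,30,-2] → ·
    (8,9)@(17, 19): e=[0,110,-66] → ·  [on edge]
    (2,10)@(5, 21): e=[12,6,26] → █
    (4,10)@(9, 21): e=[4,46,-6] → ·
    (5,10)@(11, 21): e=[0,66,-22] → ·  [on edge]
    (1,11)@(3, 23): e=[4,2,38] → █
    (2,11)@(5, 23): e=[0,22,22] → ·  [on edge]
    (3,11)@(7, 23): e=[-4,42,6] → ·
  covered (5 px):
    · · · · · · · · ·
    · · · · · · · · ·
    · · · · · · · · ·
    · · · · · · · · ·
    · · · · · · · · ·
    · · · · · · · · ·
    · · · · · · · · ·
    · · · · · · · · ·
    · · · · █ · · · ·
    · · · █ · · · · ·
    · · █ █ · · · · ·
    · █ · · · · · · ·
T1:
  2·area = 48  (B↔C swapped to make it positive)
  edge (17, 22)→(8, 10): d=(-9,-12) top-left  bias=+0
  edge (8, 10)→(18, 18): d=(10,8) right/bottom  bias=-1
  edge (18, 18)→(17, 22): d=(-1,4) right/bottom  bias=-1
    (4,5)@(9, 11): e=[3,2,43] → █
    (5,5)@(11, 11): e=[27,-14,35] → ·
    (4,6)@(9, 13): e=[-15,22,41] → ·
    (5,6)@(11, 13): e=[9,6,33] → █
    (6,6)@(13, 13): e=[33,-10,25] → ·
    (5,7)@(11, 15): e=[-9,26,31] → ·
    (6,7)@(13, 15): e=[15,10,23] → █
    (7,7)@(15, 15): e=[39,-6,15] → ·
    (6,8)@(13, 17): e=[-3,30,21] → ·
    (7,8)@(15, 17): e=[21,14,13] → █
    (8,8)@(17, 17): e=[45,-2,5] → ·
    (7,9)@(15, 19): e=[3,34,11] → █
  covered (7 px):
    · · · · · · · · ·
    · · · · · · · · ·
    · · · · · · · · ·
    · · · · · · · · ·
    · · · · · · · · ·
    · · · · █ · · · ·
    · · · · · █ · · ·
    · · · · · · █ · ·
    · · · · · · · █ ·
    · · · · · · · █ █
    · · · · · · · · █
    · · · · · · · · ·

Z-buffer (winner per pixel, '.' = empty):
  . . . . . . . . .
  . . . . . . . . .
  . . . . . . . . .
  . . . . . . . . .
  . . . . . . . . .
  . . . . 1 . . . .
  . . . . . 1 . . .
  . . . . . . 1 . .
  . . . . 0 . . 1 .
  . . . 0 . . . 1 1
  . . 0 0 . . . . 1
  . 0 . . . . . . .

Final: -1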